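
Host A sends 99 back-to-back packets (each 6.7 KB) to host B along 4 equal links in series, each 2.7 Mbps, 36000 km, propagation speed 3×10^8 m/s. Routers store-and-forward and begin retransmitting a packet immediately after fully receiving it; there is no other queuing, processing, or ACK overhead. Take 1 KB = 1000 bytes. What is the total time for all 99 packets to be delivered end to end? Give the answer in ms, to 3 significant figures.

Per-hop transmission t_tx = L/R = 53600/2700000 = 19.8519 ms.
Per-hop propagation t_prop = 36000000/300000000 = 120 ms.
Pipeline fill: first packet needs 4·t_tx to clear all hops; remaining 98 packets each add one t_tx.
Total = (4+99-1)·t_tx + 4·t_prop = 102·19.8519 + 4·120 = 2500 ms.

2500 ms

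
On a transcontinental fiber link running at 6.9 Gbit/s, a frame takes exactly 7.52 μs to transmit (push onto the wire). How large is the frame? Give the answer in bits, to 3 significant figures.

L = R × t_tx = 6900000000 b/s × 7.52e-06 s = 51888 bits.

51900 bits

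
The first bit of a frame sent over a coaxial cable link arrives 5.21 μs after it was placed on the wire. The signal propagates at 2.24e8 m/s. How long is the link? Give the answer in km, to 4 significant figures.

d = s × t_prop = 2.24e+08 × 5.21e-06 = 1.167 km.

1.167 km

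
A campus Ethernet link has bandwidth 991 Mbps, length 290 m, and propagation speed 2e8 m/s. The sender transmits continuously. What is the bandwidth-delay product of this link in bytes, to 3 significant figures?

180 bytes

Propagation delay = 290 / 200000000 = 1.45e-06 s.
BDP = R × t_prop = 991000000 × 1.45e-06 = 1436.95 bits.
In bytes: 1436.95/8 = 180 bytes.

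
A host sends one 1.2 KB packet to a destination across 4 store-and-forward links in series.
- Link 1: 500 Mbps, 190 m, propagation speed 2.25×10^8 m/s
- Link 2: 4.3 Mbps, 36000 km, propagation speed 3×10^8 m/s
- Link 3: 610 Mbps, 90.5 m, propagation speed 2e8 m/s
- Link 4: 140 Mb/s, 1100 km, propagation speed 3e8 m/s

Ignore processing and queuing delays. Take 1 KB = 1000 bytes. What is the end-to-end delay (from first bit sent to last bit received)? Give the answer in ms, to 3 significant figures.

L = 9600 bits.
Transmission delays (L/R per hop): 0.0192, 2.23256, 0.0157377, 0.0685714 ms; sum = 2.33607 ms.
Propagation delays (d/s per hop): 0.000844444, 120, 0.0004525, 3.66667 ms; sum = 123.668 ms.
End-to-end = 126 ms.

126 ms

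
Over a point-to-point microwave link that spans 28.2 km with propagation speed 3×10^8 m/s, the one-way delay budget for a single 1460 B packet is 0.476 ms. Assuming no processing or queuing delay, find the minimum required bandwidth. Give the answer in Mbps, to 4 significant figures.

30.58 Mbps

L = 11680 bits.
Propagation delay = 28200 / 300000000 = 0.094 ms.
Transmission budget = 0.476 − 0.094 = 0.382 ms.
R ≥ L / t_tx = 11680 bits / 0.000382 s = 30.58 Mbps.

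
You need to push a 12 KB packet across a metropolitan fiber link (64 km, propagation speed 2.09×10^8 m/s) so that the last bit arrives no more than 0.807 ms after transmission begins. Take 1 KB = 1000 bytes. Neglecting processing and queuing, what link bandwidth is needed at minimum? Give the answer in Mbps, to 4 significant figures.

191.7 Mbps

L = 96000 bits.
Propagation delay = 64000 / 209000000 = 0.30622 ms.
Transmission budget = 0.807 − 0.30622 = 0.50078 ms.
R ≥ L / t_tx = 96000 bits / 0.00050078 s = 191.7 Mbps.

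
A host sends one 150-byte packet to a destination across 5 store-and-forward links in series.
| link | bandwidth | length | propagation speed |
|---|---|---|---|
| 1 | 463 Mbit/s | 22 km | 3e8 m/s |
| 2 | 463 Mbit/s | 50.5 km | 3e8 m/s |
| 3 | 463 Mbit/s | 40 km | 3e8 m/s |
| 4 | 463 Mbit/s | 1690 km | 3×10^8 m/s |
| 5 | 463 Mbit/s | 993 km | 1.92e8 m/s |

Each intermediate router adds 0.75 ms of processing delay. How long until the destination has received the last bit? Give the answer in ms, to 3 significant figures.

14.2 ms

L = 150 × 8 = 1200 bits.
Transmission delay per hop = L/R = 1200/463000000 = 0.00259179 ms; 5 hops → 0.012959 ms.
Propagation delays (d/s per hop): 0.0733333, 0.168333, 0.133333, 5.63333, 5.17188 ms; sum = 11.1802 ms.
Processing at 4 router(s): 4 × 0.75 ms = 3 ms.
End-to-end = 14.2 ms.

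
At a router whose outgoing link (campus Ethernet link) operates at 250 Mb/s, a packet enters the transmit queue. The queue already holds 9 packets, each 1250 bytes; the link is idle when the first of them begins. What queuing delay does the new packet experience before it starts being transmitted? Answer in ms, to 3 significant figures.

0.360 ms

Each queued packet: L/R = 10000/250000000 = 0.04 ms.
9 queued → 0.36 ms.
Queuing delay = 0.360 ms.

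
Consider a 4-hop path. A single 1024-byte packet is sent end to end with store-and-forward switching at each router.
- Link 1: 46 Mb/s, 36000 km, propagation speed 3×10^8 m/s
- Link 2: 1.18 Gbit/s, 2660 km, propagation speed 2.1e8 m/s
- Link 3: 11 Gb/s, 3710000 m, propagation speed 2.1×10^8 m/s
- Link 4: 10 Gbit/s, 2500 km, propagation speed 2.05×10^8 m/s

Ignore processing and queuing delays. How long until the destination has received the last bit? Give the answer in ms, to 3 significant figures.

163 ms

L = 1024 × 8 = 8192 bits.
Transmission delays (L/R per hop): 0.178087, 0.00694237, 0.000744727, 0.0008192 ms; sum = 0.186593 ms.
Propagation delays (d/s per hop): 120, 12.6667, 17.6667, 12.1951 ms; sum = 162.528 ms.
End-to-end = 163 ms.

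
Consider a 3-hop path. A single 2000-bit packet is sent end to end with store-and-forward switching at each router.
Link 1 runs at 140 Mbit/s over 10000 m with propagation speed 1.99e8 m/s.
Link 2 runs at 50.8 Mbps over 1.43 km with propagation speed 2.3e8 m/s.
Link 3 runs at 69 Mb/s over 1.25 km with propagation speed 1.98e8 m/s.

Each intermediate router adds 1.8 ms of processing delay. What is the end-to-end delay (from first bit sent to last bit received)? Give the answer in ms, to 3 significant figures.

3.75 ms

Transmission delays (L/R per hop): 0.0142857, 0.0393701, 0.0289855 ms; sum = 0.0826413 ms.
Propagation delays (d/s per hop): 0.0502513, 0.00621739, 0.00631313 ms; sum = 0.0627818 ms.
Processing at 2 router(s): 2 × 1.8 ms = 3.6 ms.
End-to-end = 3.75 ms.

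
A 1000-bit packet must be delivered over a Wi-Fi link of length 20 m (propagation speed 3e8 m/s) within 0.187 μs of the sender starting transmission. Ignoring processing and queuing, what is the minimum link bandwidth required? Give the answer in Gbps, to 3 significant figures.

Propagation delay = 20 / 300000000 = 0.0666667 μs.
Transmission budget = 0.187 − 0.0666667 = 0.120333 μs.
R ≥ L / t_tx = 1000 bits / 1.20333e-07 s = 8.31 Gbps.

8.31 Gbps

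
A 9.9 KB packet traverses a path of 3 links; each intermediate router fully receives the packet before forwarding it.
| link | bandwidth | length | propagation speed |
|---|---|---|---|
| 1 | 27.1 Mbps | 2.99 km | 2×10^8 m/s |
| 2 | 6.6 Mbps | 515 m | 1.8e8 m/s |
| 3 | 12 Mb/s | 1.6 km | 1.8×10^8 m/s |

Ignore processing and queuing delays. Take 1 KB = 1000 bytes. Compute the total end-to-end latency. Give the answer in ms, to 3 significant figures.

21.5 ms

L = 79200 bits.
Transmission delays (L/R per hop): 2.92251, 12, 6.6 ms; sum = 21.5225 ms.
Propagation delays (d/s per hop): 0.01495, 0.00286111, 0.00888889 ms; sum = 0.0267 ms.
End-to-end = 21.5 ms.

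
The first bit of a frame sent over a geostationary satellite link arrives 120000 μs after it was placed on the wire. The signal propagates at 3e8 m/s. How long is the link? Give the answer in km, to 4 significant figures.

d = s × t_prop = 300000000 × 0.12 = 36000 km.

36000 km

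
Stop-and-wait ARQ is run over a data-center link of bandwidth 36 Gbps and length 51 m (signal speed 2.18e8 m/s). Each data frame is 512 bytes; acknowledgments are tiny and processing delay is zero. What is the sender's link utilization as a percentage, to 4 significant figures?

t_tx = L/R = 4096/36000000000 = 1.13778e-07 s.
t_prop = 51/2.18e+08 = 2.33945e-07 s; RTT = 4.6789e-07 s.
Cycle = t_tx + RTT = 5.81668e-07 s.
Utilization = t_tx / cycle = 1.13778e-07/5.81668e-07 = 19.56 %.

19.56 %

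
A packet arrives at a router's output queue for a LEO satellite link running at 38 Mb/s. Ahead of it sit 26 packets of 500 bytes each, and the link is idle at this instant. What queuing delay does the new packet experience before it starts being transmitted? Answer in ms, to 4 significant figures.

Each queued packet: L/R = 4000/38000000 = 0.105263 ms.
26 queued → 2.73684 ms.
Queuing delay = 2.737 ms.

2.737 ms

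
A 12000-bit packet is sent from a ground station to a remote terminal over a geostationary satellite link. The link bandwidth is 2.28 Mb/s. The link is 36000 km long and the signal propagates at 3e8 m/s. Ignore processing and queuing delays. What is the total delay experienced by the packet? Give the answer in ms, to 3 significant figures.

125 ms

Transmission delay = L/R = 12000 / 2280000 = 5.26316 ms.
Propagation delay = d/s = 36000000 m / 300000000 m/s = 120 ms.
Total = 125 ms.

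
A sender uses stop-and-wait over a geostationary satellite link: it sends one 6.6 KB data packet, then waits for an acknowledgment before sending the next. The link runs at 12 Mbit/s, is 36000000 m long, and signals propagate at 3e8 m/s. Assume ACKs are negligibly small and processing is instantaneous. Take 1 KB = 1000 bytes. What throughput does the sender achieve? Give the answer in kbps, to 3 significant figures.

216 kbps

t_tx = L/R = 52800/12000000 = 0.0044 s.
t_prop = 36000000/300000000 = 0.12 s; RTT = 0.24 s.
Cycle = t_tx + RTT = 0.2444 s.
Throughput = L / cycle = 52800 / 0.2444 = 216 kbps.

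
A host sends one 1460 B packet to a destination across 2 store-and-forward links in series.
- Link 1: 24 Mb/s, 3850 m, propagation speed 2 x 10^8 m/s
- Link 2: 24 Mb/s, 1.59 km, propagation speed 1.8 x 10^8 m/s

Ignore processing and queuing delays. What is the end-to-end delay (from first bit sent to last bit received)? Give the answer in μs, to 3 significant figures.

1000 μs

L = 1460 × 8 = 11680 bits.
Transmission delay per hop = L/R = 11680/24000000 = 486.667 μs; 2 hops → 973.333 μs.
Propagation delays (d/s per hop): 19.25, 8.83333 μs; sum = 28.0833 μs.
End-to-end = 1000 μs.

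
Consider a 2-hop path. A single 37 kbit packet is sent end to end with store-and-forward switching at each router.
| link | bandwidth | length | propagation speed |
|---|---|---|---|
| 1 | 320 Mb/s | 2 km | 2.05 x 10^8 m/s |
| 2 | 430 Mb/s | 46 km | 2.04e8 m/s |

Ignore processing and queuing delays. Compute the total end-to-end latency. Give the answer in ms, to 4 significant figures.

0.4369 ms

L = 37000 bits.
Transmission delays (L/R per hop): 0.115625, 0.0860465 ms; sum = 0.201672 ms.
Propagation delays (d/s per hop): 0.0097561, 0.22549 ms; sum = 0.235246 ms.
End-to-end = 0.4369 ms.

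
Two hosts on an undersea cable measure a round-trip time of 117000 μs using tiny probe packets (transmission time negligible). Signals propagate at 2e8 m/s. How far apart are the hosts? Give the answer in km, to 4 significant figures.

One-way propagation = RTT/2 = 58500 μs.
d = s × t = 200000000 × 0.0585 = 11700 km.

11700 km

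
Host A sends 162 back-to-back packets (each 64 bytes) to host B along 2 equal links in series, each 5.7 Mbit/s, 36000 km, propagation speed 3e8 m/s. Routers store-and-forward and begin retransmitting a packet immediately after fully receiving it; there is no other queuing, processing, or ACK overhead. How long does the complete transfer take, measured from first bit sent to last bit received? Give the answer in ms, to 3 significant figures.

255 ms

Per-hop transmission t_tx = L/R = 512/5700000 = 0.0898246 ms.
Per-hop propagation t_prop = 36000000/300000000 = 120 ms.
Pipeline fill: first packet needs 2·t_tx to clear all hops; remaining 161 packets each add one t_tx.
Total = (2+162-1)·t_tx + 2·t_prop = 163·0.0898246 + 2·120 = 255 ms.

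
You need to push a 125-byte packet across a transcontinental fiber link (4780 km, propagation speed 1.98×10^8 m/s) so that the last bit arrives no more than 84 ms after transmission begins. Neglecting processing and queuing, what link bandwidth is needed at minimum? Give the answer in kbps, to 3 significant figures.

L = 1000 bits.
Propagation delay = 4780000 / 198000000 = 24.1414 ms.
Transmission budget = 84 − 24.1414 = 59.8586 ms.
R ≥ L / t_tx = 1000 bits / 0.0598586 s = 16.7 kbps.

16.7 kbps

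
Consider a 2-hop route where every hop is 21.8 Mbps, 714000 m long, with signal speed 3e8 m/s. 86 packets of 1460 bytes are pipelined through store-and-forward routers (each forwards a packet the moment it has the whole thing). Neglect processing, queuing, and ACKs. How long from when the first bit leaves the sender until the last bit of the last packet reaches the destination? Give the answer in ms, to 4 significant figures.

Per-hop transmission t_tx = L/R = 11680/21800000 = 0.53578 ms.
Per-hop propagation t_prop = 714000/300000000 = 2.38 ms.
Pipeline fill: first packet needs 2·t_tx to clear all hops; remaining 85 packets each add one t_tx.
Total = (2+86-1)·t_tx + 2·t_prop = 87·0.53578 + 2·2.38 = 51.37 ms.

51.37 ms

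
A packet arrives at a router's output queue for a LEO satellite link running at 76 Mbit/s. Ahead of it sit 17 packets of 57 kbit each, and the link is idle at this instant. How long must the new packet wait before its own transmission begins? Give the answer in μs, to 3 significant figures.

12800 μs

Each queued packet: L/R = 57000/76000000 = 750 μs.
17 queued → 12750 μs.
Queuing delay = 12800 μs.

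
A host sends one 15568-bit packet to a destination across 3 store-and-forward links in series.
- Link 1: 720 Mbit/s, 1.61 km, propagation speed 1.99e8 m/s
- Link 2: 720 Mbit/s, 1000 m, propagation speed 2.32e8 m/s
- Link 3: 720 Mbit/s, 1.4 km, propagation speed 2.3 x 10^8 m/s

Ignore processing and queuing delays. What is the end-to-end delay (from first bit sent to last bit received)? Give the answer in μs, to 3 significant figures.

83.4 μs

Transmission delay per hop = L/R = 15568/720000000 = 21.6222 μs; 3 hops → 64.8667 μs.
Propagation delays (d/s per hop): 8.09045, 4.31034, 6.08696 μs; sum = 18.4878 μs.
End-to-end = 83.4 μs.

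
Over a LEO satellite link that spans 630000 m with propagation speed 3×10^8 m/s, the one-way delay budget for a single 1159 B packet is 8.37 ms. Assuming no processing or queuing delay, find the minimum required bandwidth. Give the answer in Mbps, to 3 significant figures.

L = 9272 bits.
Propagation delay = 630000 / 300000000 = 2.1 ms.
Transmission budget = 8.37 − 2.1 = 6.27 ms.
R ≥ L / t_tx = 9272 bits / 0.00627 s = 1.48 Mbps.

1.48 Mbps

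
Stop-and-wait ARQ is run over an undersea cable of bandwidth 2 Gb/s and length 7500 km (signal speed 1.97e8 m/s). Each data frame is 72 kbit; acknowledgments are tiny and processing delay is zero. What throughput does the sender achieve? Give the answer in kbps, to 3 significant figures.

945 kbps

t_tx = L/R = 72000/2000000000 = 3.6e-05 s.
t_prop = 7500000/197000000 = 0.0380711 s; RTT = 0.0761421 s.
Cycle = t_tx + RTT = 0.0761781 s.
Throughput = L / cycle = 72000 / 0.0761781 = 945 kbps.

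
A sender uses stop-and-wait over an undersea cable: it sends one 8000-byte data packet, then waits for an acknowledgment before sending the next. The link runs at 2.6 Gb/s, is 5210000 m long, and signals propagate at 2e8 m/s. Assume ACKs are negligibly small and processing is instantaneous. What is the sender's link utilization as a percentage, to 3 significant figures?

t_tx = L/R = 64000/2600000000 = 2.46154e-05 s.
t_prop = 5210000/200000000 = 0.02605 s; RTT = 0.0521 s.
Cycle = t_tx + RTT = 0.0521246 s.
Utilization = t_tx / cycle = 2.46154e-05/0.0521246 = 0.0472 %.

0.0472 %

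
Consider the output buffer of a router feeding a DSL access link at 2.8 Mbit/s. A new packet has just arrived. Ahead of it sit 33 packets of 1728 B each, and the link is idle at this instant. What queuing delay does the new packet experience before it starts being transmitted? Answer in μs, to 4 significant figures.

Each queued packet: L/R = 13824/2800000 = 4937.14 μs.
33 queued → 162926 μs.
Queuing delay = 162900 μs.

162900 μs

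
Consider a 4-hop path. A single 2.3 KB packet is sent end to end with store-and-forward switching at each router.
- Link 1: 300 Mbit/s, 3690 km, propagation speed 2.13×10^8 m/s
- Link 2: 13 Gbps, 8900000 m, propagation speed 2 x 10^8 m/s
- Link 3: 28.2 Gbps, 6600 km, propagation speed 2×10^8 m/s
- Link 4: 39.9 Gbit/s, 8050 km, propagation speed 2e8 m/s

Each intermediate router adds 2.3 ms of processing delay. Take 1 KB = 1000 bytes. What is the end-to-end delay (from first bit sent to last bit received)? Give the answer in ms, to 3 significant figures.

L = 18400 bits.
Transmission delays (L/R per hop): 0.0613333, 0.00141538, 0.000652482, 0.000461153 ms; sum = 0.0638624 ms.
Propagation delays (d/s per hop): 17.3239, 44.5, 33, 40.25 ms; sum = 135.074 ms.
Processing at 3 router(s): 3 × 2.3 ms = 6.9 ms.
End-to-end = 142 ms.

142 ms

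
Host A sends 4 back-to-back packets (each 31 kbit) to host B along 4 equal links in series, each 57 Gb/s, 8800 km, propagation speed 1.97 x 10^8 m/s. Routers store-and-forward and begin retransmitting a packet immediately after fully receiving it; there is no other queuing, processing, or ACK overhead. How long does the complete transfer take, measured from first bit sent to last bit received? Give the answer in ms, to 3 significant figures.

179 ms

Per-hop transmission t_tx = L/R = 31000/57000000000 = 0.00054386 ms.
Per-hop propagation t_prop = 8800000/197000000 = 44.6701 ms.
Pipeline fill: first packet needs 4·t_tx to clear all hops; remaining 3 packets each add one t_tx.
Total = (4+4-1)·t_tx + 4·t_prop = 7·0.00054386 + 4·44.6701 = 179 ms.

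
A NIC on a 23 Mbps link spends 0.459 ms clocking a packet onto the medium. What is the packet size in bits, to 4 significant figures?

L = R × t_tx = 23000000 b/s × 0.000459 s = 10557 bits.

10560 bits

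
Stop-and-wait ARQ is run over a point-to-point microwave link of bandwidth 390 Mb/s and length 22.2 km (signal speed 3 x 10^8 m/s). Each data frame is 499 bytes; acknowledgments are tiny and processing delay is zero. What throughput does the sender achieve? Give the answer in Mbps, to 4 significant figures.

25.23 Mbps

t_tx = L/R = 3992/390000000 = 1.02359e-05 s.
t_prop = 22200/300000000 = 7.4e-05 s; RTT = 0.000148 s.
Cycle = t_tx + RTT = 0.000158236 s.
Throughput = L / cycle = 3992 / 0.000158236 = 25.23 Mbps.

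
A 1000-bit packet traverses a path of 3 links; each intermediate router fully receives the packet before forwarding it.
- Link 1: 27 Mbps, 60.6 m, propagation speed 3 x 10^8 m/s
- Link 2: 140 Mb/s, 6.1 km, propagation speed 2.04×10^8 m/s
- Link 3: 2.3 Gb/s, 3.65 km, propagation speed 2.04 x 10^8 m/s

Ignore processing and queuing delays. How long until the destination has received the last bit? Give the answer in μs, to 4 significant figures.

Transmission delays (L/R per hop): 37.037, 7.14286, 0.434783 μs; sum = 44.6147 μs.
Propagation delays (d/s per hop): 0.202, 29.902, 17.8922 μs; sum = 47.9961 μs.
End-to-end = 92.61 μs.

92.61 μs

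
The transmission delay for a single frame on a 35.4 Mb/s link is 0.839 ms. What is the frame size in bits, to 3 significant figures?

L = R × t_tx = 35400000 b/s × 0.000839 s = 29700.6 bits.

29700 bits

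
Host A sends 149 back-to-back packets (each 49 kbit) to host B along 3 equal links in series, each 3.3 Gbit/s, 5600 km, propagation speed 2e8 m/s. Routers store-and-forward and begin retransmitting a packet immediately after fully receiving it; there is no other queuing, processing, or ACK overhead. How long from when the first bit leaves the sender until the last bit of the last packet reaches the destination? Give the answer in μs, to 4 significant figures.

Per-hop transmission t_tx = L/R = 49000/3300000000 = 14.8485 μs.
Per-hop propagation t_prop = 5600000/200000000 = 28000 μs.
Pipeline fill: first packet needs 3·t_tx to clear all hops; remaining 148 packets each add one t_tx.
Total = (3+149-1)·t_tx + 3·t_prop = 151·14.8485 + 3·28000 = 86240 μs.

86240 μs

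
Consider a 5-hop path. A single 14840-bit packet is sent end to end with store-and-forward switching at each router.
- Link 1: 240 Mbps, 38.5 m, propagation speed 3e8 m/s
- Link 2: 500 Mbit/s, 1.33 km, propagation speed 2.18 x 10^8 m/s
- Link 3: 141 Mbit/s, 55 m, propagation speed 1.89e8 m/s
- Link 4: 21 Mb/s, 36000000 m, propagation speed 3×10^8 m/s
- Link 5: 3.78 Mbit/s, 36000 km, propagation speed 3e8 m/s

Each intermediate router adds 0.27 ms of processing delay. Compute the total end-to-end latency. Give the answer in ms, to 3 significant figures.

Transmission delays (L/R per hop): 0.0618333, 0.02968, 0.105248, 0.706667, 3.92593 ms; sum = 4.82935 ms.
Propagation delays (d/s per hop): 0.000128333, 0.00610092, 0.000291005, 120, 120 ms; sum = 240.007 ms.
Processing at 4 router(s): 4 × 0.27 ms = 1.08 ms.
End-to-end = 246 ms.

246 ms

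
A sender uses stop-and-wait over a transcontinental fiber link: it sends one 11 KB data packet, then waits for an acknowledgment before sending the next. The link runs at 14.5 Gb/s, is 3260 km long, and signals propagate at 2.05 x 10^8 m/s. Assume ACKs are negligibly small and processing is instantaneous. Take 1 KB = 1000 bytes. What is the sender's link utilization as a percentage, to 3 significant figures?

0.0191 %

t_tx = L/R = 88000/14500000000 = 6.06897e-06 s.
t_prop = 3260000/2.05e+08 = 0.0159024 s; RTT = 0.0318049 s.
Cycle = t_tx + RTT = 0.0318109 s.
Utilization = t_tx / cycle = 6.06897e-06/0.0318109 = 0.0191 %.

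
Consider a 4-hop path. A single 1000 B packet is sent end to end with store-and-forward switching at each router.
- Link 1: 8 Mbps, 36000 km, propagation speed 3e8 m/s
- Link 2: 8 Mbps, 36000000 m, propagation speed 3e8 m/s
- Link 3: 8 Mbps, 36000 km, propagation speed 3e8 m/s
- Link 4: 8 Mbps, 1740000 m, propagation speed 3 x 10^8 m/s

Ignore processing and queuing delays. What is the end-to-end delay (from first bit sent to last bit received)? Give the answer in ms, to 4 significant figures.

369.8 ms

L = 1000 × 8 = 8000 bits.
Transmission delay per hop = L/R = 8000/8000000 = 1 ms; 4 hops → 4 ms.
Propagation delays (d/s per hop): 120, 120, 120, 5.8 ms; sum = 365.8 ms.
End-to-end = 369.8 ms.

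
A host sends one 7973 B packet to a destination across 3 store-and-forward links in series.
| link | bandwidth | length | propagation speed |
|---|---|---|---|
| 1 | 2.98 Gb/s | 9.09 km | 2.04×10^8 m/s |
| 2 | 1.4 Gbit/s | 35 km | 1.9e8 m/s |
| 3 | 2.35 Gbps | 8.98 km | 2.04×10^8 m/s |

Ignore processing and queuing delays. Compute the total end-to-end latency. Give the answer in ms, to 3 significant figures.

0.367 ms

L = 7973 × 8 = 63784 bits.
Transmission delays (L/R per hop): 0.021404, 0.04556, 0.0271421 ms; sum = 0.0941062 ms.
Propagation delays (d/s per hop): 0.0445588, 0.184211, 0.0440196 ms; sum = 0.272789 ms.
End-to-end = 0.367 ms.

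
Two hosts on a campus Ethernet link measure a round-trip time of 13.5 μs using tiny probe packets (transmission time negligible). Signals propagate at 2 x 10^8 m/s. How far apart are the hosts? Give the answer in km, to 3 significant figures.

1.35 km

One-way propagation = RTT/2 = 6.75 μs.
d = s × t = 200000000 × 6.75e-06 = 1.35 km.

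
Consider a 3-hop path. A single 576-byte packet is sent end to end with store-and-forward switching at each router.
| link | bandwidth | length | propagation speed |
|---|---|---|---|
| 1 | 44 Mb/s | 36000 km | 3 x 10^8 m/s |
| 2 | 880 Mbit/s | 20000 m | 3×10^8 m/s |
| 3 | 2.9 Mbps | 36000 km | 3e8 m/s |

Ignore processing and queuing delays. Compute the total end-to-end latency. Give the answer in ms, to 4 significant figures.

241.8 ms

L = 576 × 8 = 4608 bits.
Transmission delays (L/R per hop): 0.104727, 0.00523636, 1.58897 ms; sum = 1.69893 ms.
Propagation delays (d/s per hop): 120, 0.0666667, 120 ms; sum = 240.067 ms.
End-to-end = 241.8 ms.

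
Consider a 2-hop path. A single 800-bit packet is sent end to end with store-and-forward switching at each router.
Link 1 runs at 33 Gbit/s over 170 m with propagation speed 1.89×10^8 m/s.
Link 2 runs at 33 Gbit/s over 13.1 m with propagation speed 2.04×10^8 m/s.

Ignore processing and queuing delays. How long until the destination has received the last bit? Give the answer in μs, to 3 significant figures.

1.01 μs

Transmission delay per hop = L/R = 800/33000000000 = 0.0242424 μs; 2 hops → 0.0484848 μs.
Propagation delays (d/s per hop): 0.899471, 0.0642157 μs; sum = 0.963687 μs.
End-to-end = 1.01 μs.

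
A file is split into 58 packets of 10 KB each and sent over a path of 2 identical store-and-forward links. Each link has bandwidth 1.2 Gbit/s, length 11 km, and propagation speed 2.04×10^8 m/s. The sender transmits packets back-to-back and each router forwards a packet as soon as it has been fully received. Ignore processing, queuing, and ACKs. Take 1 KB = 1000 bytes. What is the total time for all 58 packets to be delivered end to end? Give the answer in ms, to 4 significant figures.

Per-hop transmission t_tx = L/R = 80000/1200000000 = 0.0666667 ms.
Per-hop propagation t_prop = 11000/204000000 = 0.0539216 ms.
Pipeline fill: first packet needs 2·t_tx to clear all hops; remaining 57 packets each add one t_tx.
Total = (2+58-1)·t_tx + 2·t_prop = 59·0.0666667 + 2·0.0539216 = 4.041 ms.

4.041 ms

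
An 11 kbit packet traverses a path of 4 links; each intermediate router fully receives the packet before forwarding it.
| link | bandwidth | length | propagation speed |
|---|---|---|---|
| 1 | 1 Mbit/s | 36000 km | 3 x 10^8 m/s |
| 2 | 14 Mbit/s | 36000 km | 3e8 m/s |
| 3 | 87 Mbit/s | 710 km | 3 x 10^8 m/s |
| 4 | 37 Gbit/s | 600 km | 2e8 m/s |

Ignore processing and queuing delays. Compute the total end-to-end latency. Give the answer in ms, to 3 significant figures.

257 ms

L = 11000 bits.
Transmission delays (L/R per hop): 11, 0.785714, 0.126437, 0.000297297 ms; sum = 11.9124 ms.
Propagation delays (d/s per hop): 120, 120, 2.36667, 3 ms; sum = 245.367 ms.
End-to-end = 257 ms.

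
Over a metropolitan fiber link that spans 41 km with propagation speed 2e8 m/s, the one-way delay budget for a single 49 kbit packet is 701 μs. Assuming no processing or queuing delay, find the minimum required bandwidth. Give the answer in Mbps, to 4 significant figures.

98.79 Mbps

Propagation delay = 41000 / 200000000 = 205 μs.
Transmission budget = 701 − 205 = 496 μs.
R ≥ L / t_tx = 49000 bits / 0.000496 s = 98.79 Mbps.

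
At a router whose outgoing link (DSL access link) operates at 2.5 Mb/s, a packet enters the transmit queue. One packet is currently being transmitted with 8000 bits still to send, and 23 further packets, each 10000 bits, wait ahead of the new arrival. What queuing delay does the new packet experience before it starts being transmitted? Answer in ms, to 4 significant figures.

Each queued packet: L/R = 10000/2500000 = 4 ms.
23 queued → 92 ms.
Plus remaining 8000 bits of current packet: 3.2 ms.
Queuing delay = 95.20 ms.

95.20 ms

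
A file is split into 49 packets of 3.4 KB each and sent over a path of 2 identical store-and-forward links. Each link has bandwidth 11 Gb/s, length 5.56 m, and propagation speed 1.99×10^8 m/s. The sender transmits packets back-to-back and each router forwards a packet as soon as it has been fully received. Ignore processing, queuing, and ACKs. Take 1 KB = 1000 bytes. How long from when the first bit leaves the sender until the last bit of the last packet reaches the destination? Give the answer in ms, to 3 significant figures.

0.124 ms

Per-hop transmission t_tx = L/R = 27200/11000000000 = 0.00247273 ms.
Per-hop propagation t_prop = 5.56/199000000 = 2.79397e-05 ms.
Pipeline fill: first packet needs 2·t_tx to clear all hops; remaining 48 packets each add one t_tx.
Total = (2+49-1)·t_tx + 2·t_prop = 50·0.00247273 + 2·2.79397e-05 = 0.124 ms.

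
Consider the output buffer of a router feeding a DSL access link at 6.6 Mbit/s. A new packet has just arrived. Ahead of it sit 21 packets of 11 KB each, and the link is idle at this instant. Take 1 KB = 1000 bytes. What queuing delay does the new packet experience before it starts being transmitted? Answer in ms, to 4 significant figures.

280.0 ms

Each queued packet: L/R = 88000/6600000 = 13.3333 ms.
21 queued → 280 ms.
Queuing delay = 280.0 ms.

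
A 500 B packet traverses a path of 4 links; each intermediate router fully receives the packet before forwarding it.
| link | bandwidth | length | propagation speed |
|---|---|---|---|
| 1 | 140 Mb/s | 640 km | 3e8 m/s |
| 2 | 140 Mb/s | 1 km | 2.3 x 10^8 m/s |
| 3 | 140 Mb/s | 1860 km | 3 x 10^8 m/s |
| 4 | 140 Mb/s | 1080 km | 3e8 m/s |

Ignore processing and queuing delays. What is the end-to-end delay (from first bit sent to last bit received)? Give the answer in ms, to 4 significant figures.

12.05 ms

L = 500 × 8 = 4000 bits.
Transmission delay per hop = L/R = 4000/140000000 = 0.0285714 ms; 4 hops → 0.114286 ms.
Propagation delays (d/s per hop): 2.13333, 0.00434783, 6.2, 3.6 ms; sum = 11.9377 ms.
End-to-end = 12.05 ms.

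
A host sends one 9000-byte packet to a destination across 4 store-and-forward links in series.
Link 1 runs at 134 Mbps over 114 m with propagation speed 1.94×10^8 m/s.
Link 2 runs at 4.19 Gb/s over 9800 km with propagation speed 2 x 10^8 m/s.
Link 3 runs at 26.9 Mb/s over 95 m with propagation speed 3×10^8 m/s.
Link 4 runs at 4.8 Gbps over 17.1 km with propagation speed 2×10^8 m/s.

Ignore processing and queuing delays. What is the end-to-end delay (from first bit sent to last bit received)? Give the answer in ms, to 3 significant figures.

L = 9000 × 8 = 72000 bits.
Transmission delays (L/R per hop): 0.537313, 0.0171838, 2.67658, 0.015 ms; sum = 3.24608 ms.
Propagation delays (d/s per hop): 0.000587629, 49, 0.000316667, 0.0855 ms; sum = 49.0864 ms.
End-to-end = 52.3 ms.

52.3 ms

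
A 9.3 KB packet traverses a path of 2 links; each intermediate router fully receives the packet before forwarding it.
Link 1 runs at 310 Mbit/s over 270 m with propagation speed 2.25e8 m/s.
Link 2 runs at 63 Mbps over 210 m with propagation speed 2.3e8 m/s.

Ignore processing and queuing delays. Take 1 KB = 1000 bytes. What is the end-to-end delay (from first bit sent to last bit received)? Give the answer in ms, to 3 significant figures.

L = 74400 bits.
Transmission delays (L/R per hop): 0.24, 1.18095 ms; sum = 1.42095 ms.
Propagation delays (d/s per hop): 0.0012, 0.000913043 ms; sum = 0.00211304 ms.
End-to-end = 1.42 ms.

1.42 ms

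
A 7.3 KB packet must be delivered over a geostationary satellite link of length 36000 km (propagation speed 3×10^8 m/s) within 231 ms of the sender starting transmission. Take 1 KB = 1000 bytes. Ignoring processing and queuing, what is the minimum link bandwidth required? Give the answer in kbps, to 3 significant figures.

526 kbps

L = 58400 bits.
Propagation delay = 36000000 / 300000000 = 120 ms.
Transmission budget = 231 − 120 = 111 ms.
R ≥ L / t_tx = 58400 bits / 0.111 s = 526 kbps.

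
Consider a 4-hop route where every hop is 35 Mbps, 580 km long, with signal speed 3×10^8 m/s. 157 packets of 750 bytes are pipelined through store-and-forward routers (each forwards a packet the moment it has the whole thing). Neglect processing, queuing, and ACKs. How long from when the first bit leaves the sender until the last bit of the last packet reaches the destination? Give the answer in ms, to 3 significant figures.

Per-hop transmission t_tx = L/R = 6000/35000000 = 0.171429 ms.
Per-hop propagation t_prop = 580000/300000000 = 1.93333 ms.
Pipeline fill: first packet needs 4·t_tx to clear all hops; remaining 156 packets each add one t_tx.
Total = (4+157-1)·t_tx + 4·t_prop = 160·0.171429 + 4·1.93333 = 35.2 ms.

35.2 ms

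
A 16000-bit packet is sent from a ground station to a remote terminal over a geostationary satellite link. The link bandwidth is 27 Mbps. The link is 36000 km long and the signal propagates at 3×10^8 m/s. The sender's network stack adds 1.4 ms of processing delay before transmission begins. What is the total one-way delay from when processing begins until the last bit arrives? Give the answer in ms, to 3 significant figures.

Transmission delay = L/R = 16000 / 27000000 = 0.592593 ms.
Propagation delay = d/s = 36000000 m / 300000000 m/s = 120 ms.
Plus processing delay 1.4 ms = 1.4 ms.
Total = 122 ms.

122 ms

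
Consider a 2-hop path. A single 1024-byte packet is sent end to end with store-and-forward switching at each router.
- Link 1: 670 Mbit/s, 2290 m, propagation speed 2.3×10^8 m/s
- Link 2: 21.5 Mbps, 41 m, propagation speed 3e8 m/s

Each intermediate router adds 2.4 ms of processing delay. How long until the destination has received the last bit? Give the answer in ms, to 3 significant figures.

2.80 ms

L = 1024 × 8 = 8192 bits.
Transmission delays (L/R per hop): 0.0122269, 0.381023 ms; sum = 0.39325 ms.
Propagation delays (d/s per hop): 0.00995652, 0.000136667 ms; sum = 0.0100932 ms.
Processing at 1 router(s): 1 × 2.4 ms = 2.4 ms.
End-to-end = 2.80 ms.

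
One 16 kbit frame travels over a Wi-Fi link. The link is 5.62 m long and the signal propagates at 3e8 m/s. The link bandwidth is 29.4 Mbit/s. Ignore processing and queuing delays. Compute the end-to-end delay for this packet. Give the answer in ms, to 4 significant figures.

L = 16000 bits.
Transmission delay = L/R = 16000 / 29400000 = 0.544218 ms.
Propagation delay = d/s = 5.62 m / 300000000 m/s = 1.87333e-05 ms.
Total = 0.5442 ms.

0.5442 ms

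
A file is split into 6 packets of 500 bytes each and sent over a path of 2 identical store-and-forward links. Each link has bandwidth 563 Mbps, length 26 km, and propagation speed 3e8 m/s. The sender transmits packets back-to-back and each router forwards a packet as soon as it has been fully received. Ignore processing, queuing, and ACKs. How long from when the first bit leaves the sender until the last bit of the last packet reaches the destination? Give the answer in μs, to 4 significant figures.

223.1 μs

Per-hop transmission t_tx = L/R = 4000/563000000 = 7.1048 μs.
Per-hop propagation t_prop = 26000/300000000 = 86.6667 μs.
Pipeline fill: first packet needs 2·t_tx to clear all hops; remaining 5 packets each add one t_tx.
Total = (2+6-1)·t_tx + 2·t_prop = 7·7.1048 + 2·86.6667 = 223.1 μs.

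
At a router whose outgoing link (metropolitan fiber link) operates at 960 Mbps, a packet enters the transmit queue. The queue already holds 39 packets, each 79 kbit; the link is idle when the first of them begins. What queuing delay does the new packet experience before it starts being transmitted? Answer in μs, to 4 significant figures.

3209 μs

Each queued packet: L/R = 79000/960000000 = 82.2917 μs.
39 queued → 3209.38 μs.
Queuing delay = 3209 μs.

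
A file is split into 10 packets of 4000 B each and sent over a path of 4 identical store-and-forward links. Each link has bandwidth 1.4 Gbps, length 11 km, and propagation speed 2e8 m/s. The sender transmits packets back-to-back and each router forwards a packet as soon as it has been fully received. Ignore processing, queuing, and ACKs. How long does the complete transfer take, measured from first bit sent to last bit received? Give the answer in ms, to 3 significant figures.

Per-hop transmission t_tx = L/R = 32000/1400000000 = 0.0228571 ms.
Per-hop propagation t_prop = 11000/200000000 = 0.055 ms.
Pipeline fill: first packet needs 4·t_tx to clear all hops; remaining 9 packets each add one t_tx.
Total = (4+10-1)·t_tx + 4·t_prop = 13·0.0228571 + 4·0.055 = 0.517 ms.

0.517 ms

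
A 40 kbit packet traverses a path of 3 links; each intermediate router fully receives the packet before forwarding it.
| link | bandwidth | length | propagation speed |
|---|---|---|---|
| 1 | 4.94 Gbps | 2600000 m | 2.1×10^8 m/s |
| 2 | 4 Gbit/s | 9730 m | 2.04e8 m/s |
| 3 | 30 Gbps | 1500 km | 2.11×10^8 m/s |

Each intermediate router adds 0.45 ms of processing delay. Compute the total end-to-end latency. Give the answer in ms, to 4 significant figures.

20.46 ms

L = 40000 bits.
Transmission delays (L/R per hop): 0.00809717, 0.01, 0.00133333 ms; sum = 0.0194305 ms.
Propagation delays (d/s per hop): 12.381, 0.0476961, 7.109 ms; sum = 19.5377 ms.
Processing at 2 router(s): 2 × 0.45 ms = 0.9 ms.
End-to-end = 20.46 ms.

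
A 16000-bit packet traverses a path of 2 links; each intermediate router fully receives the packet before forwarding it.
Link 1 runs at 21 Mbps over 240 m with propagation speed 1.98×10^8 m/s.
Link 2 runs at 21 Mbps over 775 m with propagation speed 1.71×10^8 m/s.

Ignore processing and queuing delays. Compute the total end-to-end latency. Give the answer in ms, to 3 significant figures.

1.53 ms

Transmission delay per hop = L/R = 16000/21000000 = 0.761905 ms; 2 hops → 1.52381 ms.
Propagation delays (d/s per hop): 0.00121212, 0.00453216 ms; sum = 0.00574428 ms.
End-to-end = 1.53 ms.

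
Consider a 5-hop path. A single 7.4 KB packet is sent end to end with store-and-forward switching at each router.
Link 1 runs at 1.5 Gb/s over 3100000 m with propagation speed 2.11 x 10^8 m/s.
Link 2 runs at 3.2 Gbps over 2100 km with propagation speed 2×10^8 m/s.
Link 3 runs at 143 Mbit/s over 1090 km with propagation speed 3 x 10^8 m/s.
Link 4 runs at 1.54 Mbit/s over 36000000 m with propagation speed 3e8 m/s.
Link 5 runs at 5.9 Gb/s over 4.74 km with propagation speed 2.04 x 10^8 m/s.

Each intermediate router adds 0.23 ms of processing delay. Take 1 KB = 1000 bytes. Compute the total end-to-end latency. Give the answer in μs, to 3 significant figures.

L = 59200 bits.
Transmission delays (L/R per hop): 39.4667, 18.5, 413.986, 38441.6, 10.0339 μs; sum = 38923.5 μs.
Propagation delays (d/s per hop): 14691.9, 10500, 3633.33, 120000, 23.2353 μs; sum = 148849 μs.
Processing at 4 router(s): 4 × 0.23 ms = 920 μs.
End-to-end = 189000 μs.

189000 μs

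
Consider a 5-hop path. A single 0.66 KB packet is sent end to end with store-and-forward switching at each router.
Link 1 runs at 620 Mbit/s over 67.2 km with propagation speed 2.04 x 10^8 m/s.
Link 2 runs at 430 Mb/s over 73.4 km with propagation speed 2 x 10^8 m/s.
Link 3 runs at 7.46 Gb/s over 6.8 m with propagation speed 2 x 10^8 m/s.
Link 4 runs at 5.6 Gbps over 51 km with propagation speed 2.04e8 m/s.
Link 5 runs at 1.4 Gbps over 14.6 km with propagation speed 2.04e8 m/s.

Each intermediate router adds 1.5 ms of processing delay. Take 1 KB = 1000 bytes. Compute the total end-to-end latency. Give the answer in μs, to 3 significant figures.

7040 μs

L = 5280 bits.
Transmission delays (L/R per hop): 8.51613, 12.2791, 0.707775, 0.942857, 3.77143 μs; sum = 26.2173 μs.
Propagation delays (d/s per hop): 329.412, 367, 0.034, 250, 71.5686 μs; sum = 1018.01 μs.
Processing at 4 router(s): 4 × 1.5 ms = 6000 μs.
End-to-end = 7040 μs.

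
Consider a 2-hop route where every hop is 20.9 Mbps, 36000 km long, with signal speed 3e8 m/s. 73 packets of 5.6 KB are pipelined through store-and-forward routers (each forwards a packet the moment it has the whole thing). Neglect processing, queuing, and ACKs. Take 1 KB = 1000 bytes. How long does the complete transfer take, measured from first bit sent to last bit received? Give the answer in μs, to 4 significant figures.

398600 μs

Per-hop transmission t_tx = L/R = 44800/20900000 = 2143.54 μs.
Per-hop propagation t_prop = 36000000/300000000 = 120000 μs.
Pipeline fill: first packet needs 2·t_tx to clear all hops; remaining 72 packets each add one t_tx.
Total = (2+73-1)·t_tx + 2·t_prop = 74·2143.54 + 2·120000 = 398600 μs.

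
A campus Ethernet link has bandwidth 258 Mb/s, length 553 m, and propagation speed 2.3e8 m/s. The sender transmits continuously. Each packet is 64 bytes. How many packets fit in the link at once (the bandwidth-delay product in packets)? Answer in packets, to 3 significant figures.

Propagation delay = 553 / 2.3e+08 = 2.40435e-06 s.
BDP = R × t_prop = 258000000 × 2.40435e-06 = 620.322 bits.
In packets of 512 bits: 1.21 packets.

1.21 packets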